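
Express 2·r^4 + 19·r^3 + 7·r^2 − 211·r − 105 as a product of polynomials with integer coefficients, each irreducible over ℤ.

By the rational root theorem, r = −1/2 is a root, so (2·r + 1) is a factor; dividing leaves r^3 + 9·r^2 − r − 105.
Next, r = −5 is a root, so (r + 5) divides it; the quotient is r^2 + 4·r − 21.
The remaining quadratic factors as (r − 3)(r + 7).

(2·r + 1)·(r + 5)·(r + 7)·(r − 3)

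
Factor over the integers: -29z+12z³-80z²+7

(2z+1)(6z-1)(z-7)

Trying the rational-root candidates, z = 1/6 is a root, so (6z-1) is a factor; dividing leaves 2z²-13z-7.
The remaining quadratic factors as (z-7)(2z+1).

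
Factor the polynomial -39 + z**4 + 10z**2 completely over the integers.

Substitute u = z**2 to get a quadratic in u, then factor.
z**2 + 13 is irreducible over ℤ (always positive, so no real roots).
z**2 - 3 is irreducible over ℤ (3 is not a perfect square).

(z**2 + 13)(z**2 - 3)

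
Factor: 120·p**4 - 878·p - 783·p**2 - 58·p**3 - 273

(4·p - 13)·(5·p + 3)·(6·p + 7)·(p + 1)

Trying the rational-root candidates, p = 13/4 is a root, giving the factor (4·p - 13) and quotient 30·p**3 + 83·p**2 + 74·p + 21.
Then p = -3/5 is a root, giving the factor (5·p + 3) and quotient 6·p**2 + 13·p + 7.
The remaining quadratic factors as (p + 1)(6·p + 7).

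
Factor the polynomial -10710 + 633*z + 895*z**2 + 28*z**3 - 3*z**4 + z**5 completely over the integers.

(z + 5)*(z + 6)*(z - 3)*(z**2 - 11*z + 119)

Trying the rational-root candidates, z = -6 is a root, so (z + 6) is a factor; dividing leaves z**4 - 9*z**3 + 82*z**2 + 403*z - 1785.
Next, z = -5 is a root, so (z + 5) divides it; the quotient is z**3 - 14*z**2 + 152*z - 357.
Then z = 3 is a root, so (z - 3) divides it; the quotient is z**2 - 11*z + 119.
The quadratic z**2 - 11*z + 119 has discriminant -355 < 0 and is irreducible over ℤ.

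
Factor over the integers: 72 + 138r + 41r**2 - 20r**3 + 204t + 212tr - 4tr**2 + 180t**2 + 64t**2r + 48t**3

Group: 6t(8t**2 + 4tr + 22t - 4r**2 + 13r + 12) + (5r + 6)(8t**2 + 4tr + 22t - 4r**2 + 13r + 12); both groups contain (8t**2 + 4tr + 22t - 4r**2 + 13r + 12), so (6t + 5r + 6) is a factor with cofactor 8t**2 + 4tr + 22t - 4r**2 + 13r + 12.
The cofactor groups again: 8t**2 + 4tr + 22t - 4r**2 + 13r + 12 = 4t(2t - r + 4) + (4r + 3)(2t - r + 4); both groups contain (2t - r + 4), giving (4t + 4r + 3)(2t - r + 4).

(2t - r + 4)(4t + 4r + 3)(6t + 5r + 6)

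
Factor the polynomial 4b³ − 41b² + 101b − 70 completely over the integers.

By the rational root theorem, b = 2 is a root, so (b − 2) divides it; the quotient is 4b² − 33b + 35.
The remaining quadratic factors as (4b − 5)(b − 7).

(4b − 5)(b − 2)(b − 7)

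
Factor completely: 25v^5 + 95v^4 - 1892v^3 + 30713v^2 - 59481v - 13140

Trying the rational-root candidates, v = -15 is a root, giving the factor (v + 15) and quotient 25v^4 - 280v^3 + 2308v^2 - 3907v - 876.
Next, v = -1/5 is a root, so (5v + 1) divides it; the quotient is 5v^3 - 57v^2 + 473v - 876.
Continuing, v = 12/5 is a root, so (5v - 12) divides it; the quotient is v^2 - 9v + 73.
The quadratic v^2 - 9v + 73 has discriminant -211 < 0 and is irreducible over ℤ.

(5v + 1)(5v - 12)(v + 15)(v^2 - 9v + 73)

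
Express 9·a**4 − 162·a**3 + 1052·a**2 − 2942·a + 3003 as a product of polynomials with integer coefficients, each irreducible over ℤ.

Among the possible rational roots, a = 13/3 is a root, giving the factor (3·a − 13) and quotient 3·a**3 − 41·a**2 + 173·a − 231.
Next, a = 3 is a root, so (a − 3) divides it; the quotient is 3·a**2 − 32·a + 77.
The remaining quadratic factors as (3·a − 11)(a − 7).

(3·a − 11)·(3·a − 13)·(a − 3)·(a − 7)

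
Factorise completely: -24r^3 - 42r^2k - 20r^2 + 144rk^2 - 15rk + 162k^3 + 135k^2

-(4r - 9k)(r + 3k)(6r + 6k + 5)

Group: 4r(-6r^2 - 24rk - 5r - 18k^2 - 15k) - 9k(-6r^2 - 24rk - 5r - 18k^2 - 15k); both groups contain (-6r^2 - 24rk - 5r - 18k^2 - 15k), so (4r - 9k) is a factor with cofactor -6r^2 - 24rk - 5r - 18k^2 - 15k.
The cofactor groups again: -6r^2 - 24rk - 5r - 18k^2 - 15k = -6r(r + 3k) + (-6k - 5)(r + 3k); both groups contain (r + 3k), giving -(6r + 6k + 5)(r + 3k).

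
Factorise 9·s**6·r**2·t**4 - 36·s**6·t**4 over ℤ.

Pull out the common factor 9·s**6·t**4, leaving r**2 - 4.
Recognize a difference of squares with the parts r and 2.

9·s**6·t**4·(r + 2)·(r - 2)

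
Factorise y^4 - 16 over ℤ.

Write as (y^2)² − (4)², then factor y^2 - 4 once more.

(y + 2)(y - 2)(y^2 + 4)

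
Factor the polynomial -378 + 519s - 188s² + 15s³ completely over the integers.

By the rational root theorem, s = 9 is a root, so (s - 9) is a factor; dividing leaves 15s² - 53s + 42.
The remaining quadratic factors as (3s - 7)(5s - 6).

(3s - 7)(5s - 6)(s - 9)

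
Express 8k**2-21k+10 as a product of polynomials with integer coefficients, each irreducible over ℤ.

Need a pair with product 8·10 = 80 and sum -21: that's -5 and -16.
Split the middle term: 8k**2-5k - 16k+10 = k(8k-5) - 2(8k-5).

(8k-5)(k-2)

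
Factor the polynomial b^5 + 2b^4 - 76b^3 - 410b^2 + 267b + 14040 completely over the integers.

Among the possible rational roots, b = 9 is a root, so (b - 9) divides it; the quotient is b^4 + 11b^3 + 23b^2 - 203b - 1560.
Next, b = 5 is a root, so (b - 5) is a factor; dividing leaves b^3 + 16b^2 + 103b + 312.
Then b = -8 is a root, giving the factor (b + 8) and quotient b^2 + 8b + 39.
The quadratic b^2 + 8b + 39 has discriminant -92 < 0 and is irreducible over ℤ.

(b + 8)(b - 5)(b - 9)(b^2 + 8b + 39)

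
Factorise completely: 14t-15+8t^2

(2t+5)(4t-3)

Need a pair with product 8·(-15) = -120 and sum 14: that's 20 and -6.
Split the middle term: 8t^2+20t - 6t-15 = 4t(2t+5) - 3(2t+5).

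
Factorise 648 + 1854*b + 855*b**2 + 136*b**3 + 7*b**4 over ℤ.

(7*b + 3)*(b + 4)*(b + 6)*(b + 9)

Trying the rational-root candidates, b = -6 is a root, giving the factor (b + 6) and quotient 7*b**3 + 94*b**2 + 291*b + 108.
Then b = -9 is a root, so (b + 9) is a factor; dividing leaves 7*b**2 + 31*b + 12.
The remaining quadratic factors as (b + 4)(7*b + 3).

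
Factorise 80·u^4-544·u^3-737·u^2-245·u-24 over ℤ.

(4·u+1)·(4·u+3)·(5·u+1)·(u-8)

Trying the rational-root candidates, u = -1/4 is a root, giving the factor (4·u+1) and quotient 20·u^3-141·u^2-149·u-24.
Then u = 8 is a root, so (u-8) is a factor; dividing leaves 20·u^2+19·u+3.
The remaining quadratic factors as (5·u+1)(4·u+3).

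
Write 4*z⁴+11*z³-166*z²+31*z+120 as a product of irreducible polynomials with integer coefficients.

(4*z+3)*(z+8)*(z-1)*(z-5)

Testing divisors of the constant over divisors of the leading coefficient, z = -3/4 is a root, so (4*z+3) divides it; the quotient is z³+2*z²-43*z+40.
Continuing, z = 5 is a root, so (z-5) divides it; the quotient is z²+7*z-8.
The remaining quadratic factors as (z+8)(z-1).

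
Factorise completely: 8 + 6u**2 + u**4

Substitute w = u**2 to get a quadratic in w, then factor.
u**2 + 4 is irreducible over ℤ (sum of squares).
u**2 + 2 is irreducible over ℤ (always positive, so no real roots).

(u**2 + 2)(u**2 + 4)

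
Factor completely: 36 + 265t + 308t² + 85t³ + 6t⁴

Trying the rational-root candidates, t = -9 is a root, so (t + 9) divides it; the quotient is 6t³ + 31t² + 29t + 4.
Next, t = -4 is a root, so (t + 4) divides it; the quotient is 6t² + 7t + 1.
The remaining quadratic factors as (6t + 1)(t + 1).

(6t + 1)(t + 1)(t + 4)(t + 9)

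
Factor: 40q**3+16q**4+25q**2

Every term has a factor of q**2; factoring it out leaves 16q**2+40q+25.
Recognize a perfect-square trinomial with the parts 4q and 5.

q**2(4q+5)**2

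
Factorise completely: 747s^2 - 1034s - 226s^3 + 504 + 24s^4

By the rational root theorem, s = 9/4 is a root, so (4s - 9) divides it; the quotient is 6s^3 - 43s^2 + 90s - 56.
Continuing, s = 4 is a root, so (s - 4) is a factor; dividing leaves 6s^2 - 19s + 14.
The remaining quadratic factors as (6s - 7)(s - 2).

(4s - 9)(6s - 7)(s - 2)(s - 4)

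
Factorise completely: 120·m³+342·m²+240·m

6·m·(4·m+5)·(5·m+8)

Pull out the common factor 6·m, then factor the remaining trinomial.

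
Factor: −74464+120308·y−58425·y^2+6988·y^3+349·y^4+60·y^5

Among the possible rational roots, y = 4/3 is a root, giving the factor (3·y−4) and quotient 20·y^4+143·y^3+2520·y^2−16115·y+18616.
Next, y = 8/5 is a root, so (5·y−8) divides it; the quotient is 4·y^3+35·y^2+560·y−2327.
Next, y = 13/4 is a root, so (4·y−13) divides it; the quotient is y^2+12·y+179.
The quadratic y^2+12·y+179 has discriminant −572 < 0 and is irreducible over ℤ.

(3·y−4)·(4·y−13)·(5·y−8)·(y^2+12·y+179)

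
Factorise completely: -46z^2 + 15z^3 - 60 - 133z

(3z + 4)(5z + 3)(z - 5)

By the rational root theorem, z = -3/5 is a root, so (5z + 3) divides it; the quotient is 3z^2 - 11z - 20.
The remaining quadratic factors as (3z + 4)(z - 5).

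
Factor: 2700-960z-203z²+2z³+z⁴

Trying the rational-root candidates, z = -9 is a root, so (z+9) is a factor; dividing leaves z³-7z²-140z+300.
Then z = -10 is a root, so (z+10) divides it; the quotient is z²-17z+30.
The remaining quadratic factors as (z-2)(z-15).

(z+10)(z+9)(z-15)(z-2)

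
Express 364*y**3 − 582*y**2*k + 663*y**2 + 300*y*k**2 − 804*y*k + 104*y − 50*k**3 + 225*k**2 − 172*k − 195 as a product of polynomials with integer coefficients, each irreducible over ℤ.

(4*y − 2*k + 5)*(13*y − 5*k + 13)*(7*y − 5*k − 3)

Group: 4*y*(91*y**2 − 100*y*k + 52*y + 25*k**2 − 50*k − 39) + (−2*k + 5)*(91*y**2 − 100*y*k + 52*y + 25*k**2 − 50*k − 39); both groups contain (91*y**2 − 100*y*k + 52*y + 25*k**2 − 50*k − 39), so (4*y − 2*k + 5) is a factor with cofactor 91*y**2 − 100*y*k + 52*y + 25*k**2 − 50*k − 39.
The cofactor groups again: 91*y**2 − 100*y*k + 52*y + 25*k**2 − 50*k − 39 = 13*y*(7*y − 5*k − 3) + (−5*k + 13)*(7*y − 5*k − 3); both groups contain (7*y − 5*k − 3), giving (13*y − 5*k + 13)*(7*y − 5*k − 3).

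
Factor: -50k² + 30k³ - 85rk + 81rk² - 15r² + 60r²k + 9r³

Group: 3r(3r² + 18rk - 5r + 15k² - 25k) + 2k(3r² + 18rk - 5r + 15k² - 25k); both groups contain (3r² + 18rk - 5r + 15k² - 25k), so (3r + 2k) is a factor with cofactor 3r² + 18rk - 5r + 15k² - 25k.
The cofactor groups again: 3r² + 18rk - 5r + 15k² - 25k = r(3r + 3k - 5) + 5k(3r + 3k - 5); both groups contain (3r + 3k - 5), giving (r + 5k)(3r + 3k - 5).

(3r + 2k)(3r + 3k - 5)(r + 5k)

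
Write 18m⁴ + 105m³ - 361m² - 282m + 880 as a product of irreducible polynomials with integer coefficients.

By the rational root theorem, m = -8 is a root, so (m + 8) is a factor; dividing leaves 18m³ - 39m² - 49m + 110.
Continuing, m = 2 is a root, so (m - 2) is a factor; dividing leaves 18m² - 3m - 55.
The remaining quadratic factors as (6m - 11)(3m + 5).

(3m + 5)(6m - 11)(m + 8)(m - 2)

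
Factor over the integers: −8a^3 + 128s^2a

Pull out the common factor 8a; 16s^2 − a^2 is a difference of squares.

8a(4s − a)(4s + a)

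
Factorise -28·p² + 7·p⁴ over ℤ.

7·p²·(p + 2)·(p - 2)

Factor out 7·p², leaving p² - 4, which is a difference of two squares.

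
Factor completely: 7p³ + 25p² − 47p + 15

By the rational root theorem, p = 1 is a root, so (p − 1) divides it; the quotient is 7p² + 32p − 15.
The remaining quadratic factors as (p + 5)(7p − 3).

(7p − 3)(p + 5)(p − 1)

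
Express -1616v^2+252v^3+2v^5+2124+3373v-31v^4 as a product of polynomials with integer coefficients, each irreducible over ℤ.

(2v+1)(v-4)(v-9)(v^2-3v+59)

Among the possible rational roots, v = 4 is a root, so (v-4) divides it; the quotient is 2v^4-23v^3+160v^2-976v-531.
Then v = 9 is a root, so (v-9) divides it; the quotient is 2v^3-5v^2+115v+59.
Then v = -1/2 is a root, so (2v+1) divides it; the quotient is v^2-3v+59.
The quadratic v^2-3v+59 has discriminant -227 < 0 and is irreducible over ℤ.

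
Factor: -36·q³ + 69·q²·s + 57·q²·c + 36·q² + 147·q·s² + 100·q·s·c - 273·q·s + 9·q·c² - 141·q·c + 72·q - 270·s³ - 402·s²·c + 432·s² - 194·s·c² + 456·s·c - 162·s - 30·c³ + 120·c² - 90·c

-(3·q - 5·s - 3·c + 3)·(4·q - 9·s - 5·c)·(3·q + 6·s + 2·c - 6)

Group: 4·q·(-9·q² - 3·q·s + 3·q·c + 9·q + 30·s² + 28·s·c - 48·s + 6·c² - 24·c + 18) + (-9·s - 5·c)·(-9·q² - 3·q·s + 3·q·c + 9·q + 30·s² + 28·s·c - 48·s + 6·c² - 24·c + 18); both groups contain (-9·q² - 3·q·s + 3·q·c + 9·q + 30·s² + 28·s·c - 48·s + 6·c² - 24·c + 18), so (4·q - 9·s - 5·c) is a factor with cofactor -9·q² - 3·q·s + 3·q·c + 9·q + 30·s² + 28·s·c - 48·s + 6·c² - 24·c + 18.
The cofactor groups again: -9·q² - 3·q·s + 3·q·c + 9·q + 30·s² + 28·s·c - 48·s + 6·c² - 24·c + 18 = -3·q·(3·q + 6·s + 2·c - 6) + (5·s + 3·c - 3)·(3·q + 6·s + 2·c - 6); both groups contain (3·q + 6·s + 2·c - 6), giving -(3·q - 5·s - 3·c + 3)·(3·q + 6·s + 2·c - 6).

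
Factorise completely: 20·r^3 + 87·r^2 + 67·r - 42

(4·r + 7)·(5·r - 2)·(r + 3)

By the rational root theorem, r = -7/4 is a root, giving the factor (4·r + 7) and quotient 5·r^2 + 13·r - 6.
The remaining quadratic factors as (5·r - 2)(r + 3).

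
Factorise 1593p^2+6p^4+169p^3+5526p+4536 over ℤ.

Testing divisors of the constant over divisors of the leading coefficient, p = −9 is a root, so (p+9) divides it; the quotient is 6p^3+115p^2+558p+504.
Continuing, p = −12 is a root, so (p+12) divides it; the quotient is 6p^2+43p+42.
The remaining quadratic factors as (p+6)(6p+7).

(6p+7)(p+12)(p+6)(p+9)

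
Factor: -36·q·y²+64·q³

4·q·(4·q+3·y)·(4·q-3·y)

Every term has a factor of 4·q. Then 16·q²-9·y² = (4·q)² − (3·y)².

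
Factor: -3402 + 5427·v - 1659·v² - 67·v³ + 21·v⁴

Among the possible rational roots, v = 9 is a root, giving the factor (v - 9) and quotient 21·v³ + 122·v² - 561·v + 378.
Continuing, v = -9 is a root, so (v + 9) divides it; the quotient is 21·v² - 67·v + 42.
The remaining quadratic factors as (7·v - 6)(3·v - 7).

(3·v - 7)·(7·v - 6)·(v + 9)·(v - 9)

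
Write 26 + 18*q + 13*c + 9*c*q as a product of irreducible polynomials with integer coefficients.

(9*q + 13)*(c + 2)

Group as (9*c*q + 13*c) + (18*q + 26) = c*(9*q + 13) + 2*(9*q + 13).
Both groups share the factor (9*q + 13).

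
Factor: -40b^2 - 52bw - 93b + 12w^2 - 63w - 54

-(5b - w + 6)(8b + 12w + 9)

Group: -5b(8b + 12w + 9) + (w - 6)(8b + 12w + 9); both groups contain (8b + 12w + 9).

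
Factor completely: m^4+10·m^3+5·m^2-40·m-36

Among the possible rational roots, m = -9 is a root, so (m+9) divides it; the quotient is m^3+m^2-4·m-4.
Continuing, m = -2 is a root, so (m+2) divides it; the quotient is m^2-m-2.
The remaining quadratic factors as (m-2)(m+1).

(m+1)·(m+2)·(m+9)·(m-2)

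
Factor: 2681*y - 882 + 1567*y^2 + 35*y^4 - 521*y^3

(5*y + 7)*(7*y - 2)*(y - 7)*(y - 9)

Among the possible rational roots, y = 7 is a root, so (y - 7) divides it; the quotient is 35*y^3 - 276*y^2 - 365*y + 126.
Next, y = -7/5 is a root, giving the factor (5*y + 7) and quotient 7*y^2 - 65*y + 18.
The remaining quadratic factors as (y - 9)(7*y - 2).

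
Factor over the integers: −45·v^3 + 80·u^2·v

5·v·(4·u + 3·v)·(4·u − 3·v)

Factor out 5·v, leaving 16·u^2 − 9·v^2, which is a difference of two squares.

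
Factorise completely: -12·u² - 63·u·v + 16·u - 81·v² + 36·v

-(3·u + 9·v - 4)·(4·u + 9·v)

Group: -3·u·(4·u + 9·v) + (-9·v + 4)·(4·u + 9·v); both groups contain (4·u + 9·v).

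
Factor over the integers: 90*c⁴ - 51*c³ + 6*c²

Pull out the common factor 3*c², then factor the remaining trinomial.

3*c²*(5*c - 2)*(6*c - 1)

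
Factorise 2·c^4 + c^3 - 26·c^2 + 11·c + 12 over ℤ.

(2·c + 1)·(c + 4)·(c - 1)·(c - 3)

By the rational root theorem, c = -4 is a root, so (c + 4) is a factor; dividing leaves 2·c^3 - 7·c^2 + 2·c + 3.
Next, c = 1 is a root, so (c - 1) is a factor; dividing leaves 2·c^2 - 5·c - 3.
The remaining quadratic factors as (2·c + 1)(c - 3).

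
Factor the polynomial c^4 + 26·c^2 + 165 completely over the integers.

Substitute u = c^2 to get a quadratic in u, then factor.
c^2 + 11 is irreducible over ℤ (always positive, so no real roots).
c^2 + 15 is irreducible over ℤ (always positive, so no real roots).

(c^2 + 11)·(c^2 + 15)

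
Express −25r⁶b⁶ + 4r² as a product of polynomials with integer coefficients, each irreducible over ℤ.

−r²(5r²b³ + 2)(5r²b³ − 2)

Pull out the common factor r², leaving −25r⁴b⁶ + 4.
Recognize a difference of squares with the parts 2 and 5r²b³.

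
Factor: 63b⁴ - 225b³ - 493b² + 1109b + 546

(3b + 7)(3b - 13)(7b + 3)(b - 2)

Testing divisors of the constant over divisors of the leading coefficient, b = -7/3 is a root, so (3b + 7) is a factor; dividing leaves 21b³ - 124b² + 125b + 78.
Continuing, b = 2 is a root, so (b - 2) is a factor; dividing leaves 21b² - 82b - 39.
The remaining quadratic factors as (3b - 13)(7b + 3).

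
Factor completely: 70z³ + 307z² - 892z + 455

(2z + 13)(5z - 7)(7z - 5)

Among the possible rational roots, z = -13/2 is a root, so (2z + 13) is a factor; dividing leaves 35z² - 74z + 35.
The remaining quadratic factors as (5z - 7)(7z - 5).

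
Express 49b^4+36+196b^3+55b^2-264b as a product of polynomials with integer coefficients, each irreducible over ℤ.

(7b-1)(7b-6)(b+2)(b+3)

Among the possible rational roots, b = -3 is a root, giving the factor (b+3) and quotient 49b^3+49b^2-92b+12.
Next, b = -2 is a root, giving the factor (b+2) and quotient 49b^2-49b+6.
The remaining quadratic factors as (7b-6)(7b-1).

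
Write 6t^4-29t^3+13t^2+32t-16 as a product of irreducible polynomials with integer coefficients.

(2t-1)(3t-4)(t+1)(t-4)

Testing divisors of the constant over divisors of the leading coefficient, t = 1/2 is a root, so (2t-1) divides it; the quotient is 3t^3-13t^2+16.
Next, t = 4 is a root, so (t-4) is a factor; dividing leaves 3t^2-t-4.
The remaining quadratic factors as (3t-4)(t+1).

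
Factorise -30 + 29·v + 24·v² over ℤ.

Need a pair with product 24·(-30) = -720 and sum 29: that's 45 and -16.
Split the middle term: 24·v² + 45·v - 16·v - 30 = 3·v·(8·v + 15) - 2·(8·v + 15).

(3·v - 2)·(8·v + 15)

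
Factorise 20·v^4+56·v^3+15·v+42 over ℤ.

(5·v+14)·(4·v^3+3)

Group as (20·v^4+15·v) + (56·v^3+42) = 5·v·(4·v^3+3) + 14·(4·v^3+3).
Both groups share the factor (4·v^3+3).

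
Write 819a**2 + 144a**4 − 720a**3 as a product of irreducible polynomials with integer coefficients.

9a**2(4a − 13)(4a − 7)

Pull out the common factor 9a**2, then factor the remaining trinomial.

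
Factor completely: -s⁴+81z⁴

(3z-s)(3z+s)(9z²+s²)

(3z)⁴ − (s)⁴ = ((3z)² − (s)²)((3z)² + (s)²); the first factor splits again, the second (9z²+s²) is irreducible.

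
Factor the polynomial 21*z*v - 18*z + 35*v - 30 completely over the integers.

(3*z + 5)*(7*v - 6)

Group as (21*z*v - 18*z) + (35*v - 30) = 3*z*(7*v - 6) + 5*(7*v - 6).
Both groups share the factor (7*v - 6).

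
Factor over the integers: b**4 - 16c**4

(b + 2c)(b - 2c)(b**2 + 4c**2)

Write as (b**2)² − (4c**2)², then factor b**2 - 4c**2 once more.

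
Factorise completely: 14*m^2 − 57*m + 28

(2*m − 7)*(7*m − 4)

Need a pair with product 14·28 = 392 and sum −57: that's −8 and −49.
Split the middle term: 14*m^2 − 8*m − 49*m + 28 = 2*m*(7*m − 4) − 7*(7*m − 4).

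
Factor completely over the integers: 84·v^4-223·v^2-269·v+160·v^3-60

Trying the rational-root candidates, v = -1/3 is a root, giving the factor (3·v+1) and quotient 28·v^3+44·v^2-89·v-60.
Then v = -4/7 is a root, giving the factor (7·v+4) and quotient 4·v^2+4·v-15.
The remaining quadratic factors as (2·v+5)(2·v-3).

(2·v+5)·(2·v-3)·(3·v+1)·(7·v+4)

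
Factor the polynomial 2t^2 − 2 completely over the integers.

2(t + 1)(t − 1)

Factor out 2, leaving t^2 − 1, which is a difference of two squares.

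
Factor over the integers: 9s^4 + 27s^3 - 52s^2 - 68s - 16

Trying the rational-root candidates, s = 2 is a root, giving the factor (s - 2) and quotient 9s^3 + 45s^2 + 38s + 8.
Then s = -2/3 is a root, so (3s + 2) is a factor; dividing leaves 3s^2 + 13s + 4.
The remaining quadratic factors as (s + 4)(3s + 1).

(3s + 1)(3s + 2)(s + 4)(s - 2)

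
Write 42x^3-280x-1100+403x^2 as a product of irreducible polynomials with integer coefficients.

Among the possible rational roots, x = -10/7 is a root, giving the factor (7x+10) and quotient 6x^2+49x-110.
The remaining quadratic factors as (6x-11)(x+10).

(6x-11)(7x+10)(x+10)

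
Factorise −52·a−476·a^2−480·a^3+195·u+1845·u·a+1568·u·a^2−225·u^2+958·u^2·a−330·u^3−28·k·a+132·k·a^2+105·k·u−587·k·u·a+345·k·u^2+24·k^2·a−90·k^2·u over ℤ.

−(6·k−11·u−15·a−13)·(15·u−4·a)·(k−2·u+8·a+1)

Group: k·(−90·k·u+24·k·a+165·u^2+181·u·a+195·u−60·a^2−52·a) + (−2·u+8·a+1)·(−90·k·u+24·k·a+165·u^2+181·u·a+195·u−60·a^2−52·a); both groups contain (−90·k·u+24·k·a+165·u^2+181·u·a+195·u−60·a^2−52·a), so (k−2·u+8·a+1) is a factor with cofactor −90·k·u+24·k·a+165·u^2+181·u·a+195·u−60·a^2−52·a.
The cofactor groups again: −90·k·u+24·k·a+165·u^2+181·u·a+195·u−60·a^2−52·a = −6·k·(15·u−4·a) + (11·u+15·a+13)·(15·u−4·a); both groups contain (15·u−4·a), giving −(6·k−11·u−15·a−13)·(15·u−4·a).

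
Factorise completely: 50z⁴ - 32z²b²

2z²(5z - 4b)(5z + 4b)

Every term has a factor of 2z². Then 25z² - 16b² = (5z)² − (4b)².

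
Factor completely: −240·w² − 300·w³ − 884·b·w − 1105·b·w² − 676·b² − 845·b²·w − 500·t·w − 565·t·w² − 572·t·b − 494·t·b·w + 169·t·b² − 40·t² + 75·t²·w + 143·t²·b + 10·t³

Group: t·(10·t² + 13·t·b − 45·t·w − 40·t − 65·b·w − 52·b − 25·w² − 20·w) + (13·b + 12·w)·(10·t² + 13·t·b − 45·t·w − 40·t − 65·b·w − 52·b − 25·w² − 20·w); both groups contain (10·t² + 13·t·b − 45·t·w − 40·t − 65·b·w − 52·b − 25·w² − 20·w), so (t + 13·b + 12·w) is a factor with cofactor 10·t² + 13·t·b − 45·t·w − 40·t − 65·b·w − 52·b − 25·w² − 20·w.
The cofactor groups again: 10·t² + 13·t·b − 45·t·w − 40·t − 65·b·w − 52·b − 25·w² − 20·w = t·(10·t + 13·b + 5·w) + (−5·w − 4)·(10·t + 13·b + 5·w); both groups contain (10·t + 13·b + 5·w), giving (t − 5·w − 4)·(10·t + 13·b + 5·w).

(10·t + 13·b + 5·w)·(t + 13·b + 12·w)·(t − 5·w − 4)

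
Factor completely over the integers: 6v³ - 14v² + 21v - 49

(3v - 7)(2v² + 7)

Group as (6v³ + 21v) + (-14v² - 49) = 3v(2v² + 7) - 7(2v² + 7).
Both groups share the factor (2v² + 7).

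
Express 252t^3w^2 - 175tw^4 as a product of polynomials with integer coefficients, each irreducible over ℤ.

7tw^2(6t + 5w)(6t - 5w)

Factor out 7tw^2, leaving 36t^2 - 25w^2, which is a difference of two squares.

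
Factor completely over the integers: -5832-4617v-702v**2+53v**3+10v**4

Testing divisors of the constant over divisors of the leading coefficient, v = 9 is a root, giving the factor (v-9) and quotient 10v**3+143v**2+585v+648.
Next, v = -9/5 is a root, so (5v+9) divides it; the quotient is 2v**2+25v+72.
The remaining quadratic factors as (v+8)(2v+9).

(2v+9)(5v+9)(v+8)(v-9)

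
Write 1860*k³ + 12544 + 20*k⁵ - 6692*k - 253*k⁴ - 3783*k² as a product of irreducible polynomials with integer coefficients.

Among the possible rational roots, k = 7/5 is a root, giving the factor (5*k - 7) and quotient 4*k⁴ - 45*k³ + 309*k² - 324*k - 1792.
Next, k = -7/4 is a root, giving the factor (4*k + 7) and quotient k³ - 13*k² + 100*k - 256.
Continuing, k = 4 is a root, giving the factor (k - 4) and quotient k² - 9*k + 64.
The quadratic k² - 9*k + 64 has discriminant -175 < 0 and is irreducible over ℤ.

(4*k + 7)*(5*k - 7)*(k - 4)*(k² - 9*k + 64)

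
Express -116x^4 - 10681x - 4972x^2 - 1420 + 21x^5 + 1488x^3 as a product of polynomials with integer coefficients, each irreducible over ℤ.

Trying the rational-root candidates, x = -1/7 is a root, giving the factor (7x + 1) and quotient 3x^4 - 17x^3 + 215x^2 - 741x - 1420.
Next, x = -4/3 is a root, so (3x + 4) divides it; the quotient is x^3 - 7x^2 + 81x - 355.
Then x = 5 is a root, so (x - 5) is a factor; dividing leaves x^2 - 2x + 71.
The quadratic x^2 - 2x + 71 has discriminant -280 < 0 and is irreducible over ℤ.

(3x + 4)(7x + 1)(x - 5)(x^2 - 2x + 71)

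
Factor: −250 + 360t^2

10(6t + 5)(6t − 5)

Every term has a factor of 10. Then 36t^2 − 25 = (6t)² − (5)².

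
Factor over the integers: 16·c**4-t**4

Write as (4·c**2)² − (t**2)², then factor 4·c**2-t**2 once more.

(2·c+t)·(2·c-t)·(4·c**2+t**2)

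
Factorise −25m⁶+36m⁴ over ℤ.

Factor out m⁴ first: what remains is −25m²+36.
Recognize a difference of squares with the parts 6 and 5m.

−m⁴(5m+6)(5m−6)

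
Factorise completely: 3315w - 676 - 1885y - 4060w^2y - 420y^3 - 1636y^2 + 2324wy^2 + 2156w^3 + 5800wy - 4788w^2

Group: 11w(196w^2 - 280wy - 364w + 84y^2 + 260y + 169) + (-5y - 4)(196w^2 - 280wy - 364w + 84y^2 + 260y + 169); both groups contain (196w^2 - 280wy - 364w + 84y^2 + 260y + 169), so (11w - 5y - 4) is a factor with cofactor 196w^2 - 280wy - 364w + 84y^2 + 260y + 169.
The cofactor groups again: 196w^2 - 280wy - 364w + 84y^2 + 260y + 169 = 14w(14w - 14y - 13) + (-6y - 13)(14w - 14y - 13); both groups contain (14w - 14y - 13), giving (14w - 6y - 13)(14w - 14y - 13).

(11w - 5y - 4)(14w - 14y - 13)(14w - 6y - 13)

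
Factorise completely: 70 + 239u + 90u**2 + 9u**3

(3u + 1)(3u + 14)(u + 5)

Trying the rational-root candidates, u = -5 is a root, so (u + 5) divides it; the quotient is 9u**2 + 45u + 14.
The remaining quadratic factors as (3u + 14)(3u + 1).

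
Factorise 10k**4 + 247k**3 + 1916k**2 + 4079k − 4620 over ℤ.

Testing divisors of the constant over divisors of the leading coefficient, k = 4/5 is a root, so (5k − 4) is a factor; dividing leaves 2k**3 + 51k**2 + 424k + 1155.
Next, k = −15/2 is a root, giving the factor (2k + 15) and quotient k**2 + 18k + 77.
The remaining quadratic factors as (k + 7)(k + 11).

(2k + 15)(5k − 4)(k + 11)(k + 7)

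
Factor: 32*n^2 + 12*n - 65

Need a pair with product 32·(-65) = -2080 and sum 12: that's -40 and 52.
Split the middle term: 32*n^2 - 40*n + 52*n - 65 = 8*n*(4*n - 5) + 13*(4*n - 5).

(4*n - 5)*(8*n + 13)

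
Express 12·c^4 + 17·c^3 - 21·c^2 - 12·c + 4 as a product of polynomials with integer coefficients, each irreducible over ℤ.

Testing divisors of the constant over divisors of the leading coefficient, c = 1 is a root, so (c - 1) divides it; the quotient is 12·c^3 + 29·c^2 + 8·c - 4.
Then c = -2/3 is a root, so (3·c + 2) is a factor; dividing leaves 4·c^2 + 7·c - 2.
The remaining quadratic factors as (4·c - 1)(c + 2).

(3·c + 2)·(4·c - 1)·(c + 2)·(c - 1)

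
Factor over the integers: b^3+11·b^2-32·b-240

Among the possible rational roots, b = 5 is a root, so (b-5) divides it; the quotient is b^2+16·b+48.
The remaining quadratic factors as (b+12)(b+4).

(b+12)·(b+4)·(b-5)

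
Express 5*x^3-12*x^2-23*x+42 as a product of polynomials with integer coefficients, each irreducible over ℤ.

(5*x-7)*(x+2)*(x-3)

By the rational root theorem, x = 3 is a root, giving the factor (x-3) and quotient 5*x^2+3*x-14.
The remaining quadratic factors as (5*x-7)(x+2).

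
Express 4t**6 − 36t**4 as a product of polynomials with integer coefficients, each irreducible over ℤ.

Factor out 4t**4 first: what remains is t**2 − 9.
Recognize a difference of squares with the parts t and 3.

4t**4(t + 3)(t − 3)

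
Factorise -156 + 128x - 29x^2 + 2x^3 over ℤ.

(2x - 13)(x - 2)(x - 6)

By the rational root theorem, x = 13/2 is a root, so (2x - 13) is a factor; dividing leaves x^2 - 8x + 12.
The remaining quadratic factors as (x - 6)(x - 2).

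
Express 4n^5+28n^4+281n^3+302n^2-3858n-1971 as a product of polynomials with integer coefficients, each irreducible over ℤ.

Among the possible rational roots, n = -9/2 is a root, giving the factor (2n+9) and quotient 2n^4+5n^3+118n^2-380n-219.
Next, n = -1/2 is a root, giving the factor (2n+1) and quotient n^3+2n^2+58n-219.
Continuing, n = 3 is a root, so (n-3) is a factor; dividing leaves n^2+5n+73.
The quadratic n^2+5n+73 has discriminant -267 < 0 and is irreducible over ℤ.

(2n+1)(2n+9)(n-3)(n^2+5n+73)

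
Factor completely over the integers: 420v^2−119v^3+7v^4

Pull out the common factor 7v^2, then factor the remaining trinomial.

7v^2(v−12)(v−5)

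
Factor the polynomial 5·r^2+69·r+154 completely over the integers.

Need a pair with product 5·154 = 770 and sum 69: that's 55 and 14.
Split the middle term: 5·r^2+55·r + 14·r+154 = 5·r·(r+11) + 14·(r+11).

(5·r+14)·(r+11)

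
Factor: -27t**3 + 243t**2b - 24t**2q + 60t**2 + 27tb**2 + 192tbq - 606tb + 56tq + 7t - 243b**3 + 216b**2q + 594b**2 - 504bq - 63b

-(9t - 9b + 8q + 1)(t - 9b)(3t + 3b - 7)

Group: 9t(-3t**2 + 24tb + 7t + 27b**2 - 63b) + (-9b + 8q + 1)(-3t**2 + 24tb + 7t + 27b**2 - 63b); both groups contain (-3t**2 + 24tb + 7t + 27b**2 - 63b), so (9t - 9b + 8q + 1) is a factor with cofactor -3t**2 + 24tb + 7t + 27b**2 - 63b.
The cofactor groups again: -3t**2 + 24tb + 7t + 27b**2 - 63b = -3t(t - 9b) + (-3b + 7)(t - 9b); both groups contain (t - 9b), giving -(3t + 3b - 7)(t - 9b).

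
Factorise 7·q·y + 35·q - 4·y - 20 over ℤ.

Group as (7·q·y + 35·q) + (-4·y - 20) = 7·q·(y + 5) - 4·(y + 5).
Both groups share the factor (y + 5).

(7·q - 4)·(y + 5)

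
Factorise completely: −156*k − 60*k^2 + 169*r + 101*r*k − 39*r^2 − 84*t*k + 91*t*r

Group: 13*r*(7*t − 3*r + 5*k + 13) − 12*k*(7*t − 3*r + 5*k + 13); both groups contain (7*t − 3*r + 5*k + 13).

(13*r − 12*k)*(7*t − 3*r + 5*k + 13)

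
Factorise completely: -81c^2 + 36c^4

Pull out the common factor 9c^2; 4c^2 - 9 is a difference of squares.

9c^2(2c + 3)(2c - 3)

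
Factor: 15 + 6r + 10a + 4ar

Group as (4ar + 10a) + (6r + 15) = 2a(2r + 5) + 3(2r + 5).
Both groups share the factor (2r + 5).

(2a + 3)(2r + 5)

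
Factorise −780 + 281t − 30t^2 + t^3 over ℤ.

Trying the rational-root candidates, t = 12 is a root, so (t − 12) divides it; the quotient is t^2 − 18t + 65.
The remaining quadratic factors as (t − 13)(t − 5).

(t − 12)(t − 13)(t − 5)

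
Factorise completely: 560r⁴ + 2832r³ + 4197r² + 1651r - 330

(4r + 11)(4r + 5)(5r + 6)(7r - 1)

Among the possible rational roots, r = 1/7 is a root, so (7r - 1) divides it; the quotient is 80r³ + 416r² + 659r + 330.
Next, r = -5/4 is a root, so (4r + 5) divides it; the quotient is 20r² + 79r + 66.
The remaining quadratic factors as (5r + 6)(4r + 11).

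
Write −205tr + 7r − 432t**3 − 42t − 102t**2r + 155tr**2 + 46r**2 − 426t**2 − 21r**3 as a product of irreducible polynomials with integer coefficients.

−(8t − 3r + 7)(6t − r)(9t + 7r + 1)

Group: 8t(−54t**2 − 33tr − 6t + 7r**2 + r) + (−3r + 7)(−54t**2 − 33tr − 6t + 7r**2 + r); both groups contain (−54t**2 − 33tr − 6t + 7r**2 + r), so (8t − 3r + 7) is a factor with cofactor −54t**2 − 33tr − 6t + 7r**2 + r.
The cofactor groups again: −54t**2 − 33tr − 6t + 7r**2 + r = −9t(6t − r) + (−7r − 1)(6t − r); both groups contain (6t − r), giving −(9t + 7r + 1)(6t − r).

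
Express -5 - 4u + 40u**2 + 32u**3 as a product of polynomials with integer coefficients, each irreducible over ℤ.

(4u + 5)(8u**2 - 1)

Group as (32u**3 - 4u) + (40u**2 - 5) = 4u(8u**2 - 1) + 5(8u**2 - 1).
Both groups share the factor (8u**2 - 1).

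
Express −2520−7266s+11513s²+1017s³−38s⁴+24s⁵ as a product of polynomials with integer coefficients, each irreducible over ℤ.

(4s+1)(6s−5)(s+6)(s²−7s+84)

By the rational root theorem, s = −1/4 is a root, so (4s+1) divides it; the quotient is 6s⁴−11s³+257s²+2814s−2520.
Next, s = 5/6 is a root, so (6s−5) divides it; the quotient is s³−s²+42s+504.
Next, s = −6 is a root, so (s+6) divides it; the quotient is s²−7s+84.
The quadratic s²−7s+84 has discriminant −287 < 0 and is irreducible over ℤ.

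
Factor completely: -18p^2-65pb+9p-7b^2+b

Group: -9p(2p+7b-1) - b(2p+7b-1); both groups contain (2p+7b-1).

-(2p+7b-1)(9p+b)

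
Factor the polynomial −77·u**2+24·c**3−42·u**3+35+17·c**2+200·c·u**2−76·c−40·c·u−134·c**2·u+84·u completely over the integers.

(3·c−7·u+7)·(8·c−2·u−5)·(c−3·u−1)

Group: 3·c·(8·c**2−26·c·u−13·c+6·u**2+17·u+5) + (−7·u+7)·(8·c**2−26·c·u−13·c+6·u**2+17·u+5); both groups contain (8·c**2−26·c·u−13·c+6·u**2+17·u+5), so (3·c−7·u+7) is a factor with cofactor 8·c**2−26·c·u−13·c+6·u**2+17·u+5.
The cofactor groups again: 8·c**2−26·c·u−13·c+6·u**2+17·u+5 = c·(8·c−2·u−5) + (−3·u−1)·(8·c−2·u−5); both groups contain (8·c−2·u−5), giving (c−3·u−1)·(8·c−2·u−5).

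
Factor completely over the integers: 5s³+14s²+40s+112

Group as (5s³+40s) + (14s²+112) = 5s(s²+8) + 14(s²+8).
Both groups share the factor (s²+8).

(5s+14)(s²+8)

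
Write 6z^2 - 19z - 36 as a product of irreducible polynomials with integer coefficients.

Need a pair with product 6·(-36) = -216 and sum -19: that's -27 and 8.
Split the middle term: 6z^2 - 27z + 8z - 36 = 3z(2z - 9) + 4(2z - 9).

(2z - 9)(3z + 4)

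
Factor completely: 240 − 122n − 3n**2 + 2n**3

Testing divisors of the constant over divisors of the leading coefficient, n = 2 is a root, giving the factor (n − 2) and quotient 2n**2 + n − 120.
The remaining quadratic factors as (2n − 15)(n + 8).

(2n − 15)(n + 8)(n − 2)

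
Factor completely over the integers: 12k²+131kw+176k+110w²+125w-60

(12k+11w-4)(k+10w+15)

Group: 12k(k+10w+15) + (11w-4)(k+10w+15); both groups contain (k+10w+15).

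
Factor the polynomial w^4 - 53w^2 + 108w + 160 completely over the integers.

By the rational root theorem, w = 4 is a root, so (w - 4) divides it; the quotient is w^3 + 4w^2 - 37w - 40.
Then w = -8 is a root, so (w + 8) is a factor; dividing leaves w^2 - 4w - 5.
The remaining quadratic factors as (w + 1)(w - 5).

(w + 1)(w + 8)(w - 4)(w - 5)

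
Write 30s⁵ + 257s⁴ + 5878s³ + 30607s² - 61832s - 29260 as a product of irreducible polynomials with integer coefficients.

(5s + 2)(6s - 11)(s + 7)(s² + 3s + 190)

Testing divisors of the constant over divisors of the leading coefficient, s = -2/5 is a root, so (5s + 2) is a factor; dividing leaves 6s⁴ + 49s³ + 1156s² + 5659s - 14630.
Continuing, s = 11/6 is a root, so (6s - 11) divides it; the quotient is s³ + 10s² + 211s + 1330.
Continuing, s = -7 is a root, so (s + 7) is a factor; dividing leaves s² + 3s + 190.
The quadratic s² + 3s + 190 has discriminant -751 < 0 and is irreducible over ℤ.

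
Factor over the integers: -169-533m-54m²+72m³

(3m+1)(4m-13)(6m+13)

Testing divisors of the constant over divisors of the leading coefficient, m = -13/6 is a root, giving the factor (6m+13) and quotient 12m²-35m-13.
The remaining quadratic factors as (4m-13)(3m+1).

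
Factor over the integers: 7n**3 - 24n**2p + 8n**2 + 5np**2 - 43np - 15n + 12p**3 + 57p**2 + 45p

Group: n(7n**2 - 3np + 8n - 4p**2 - 19p - 15) - 3p(7n**2 - 3np + 8n - 4p**2 - 19p - 15); both groups contain (7n**2 - 3np + 8n - 4p**2 - 19p - 15), so (n - 3p) is a factor with cofactor 7n**2 - 3np + 8n - 4p**2 - 19p - 15.
The cofactor groups again: 7n**2 - 3np + 8n - 4p**2 - 19p - 15 = n(7n + 4p + 15) + (-p - 1)(7n + 4p + 15); both groups contain (7n + 4p + 15), giving (n - p - 1)(7n + 4p + 15).

(7n + 4p + 15)(n - 3p)(n - p - 1)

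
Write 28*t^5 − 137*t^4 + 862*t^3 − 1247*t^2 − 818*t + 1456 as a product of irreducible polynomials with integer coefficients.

Trying the rational-root candidates, t = −1 is a root, so (t + 1) divides it; the quotient is 28*t^4 − 165*t^3 + 1027*t^2 − 2274*t + 1456.
Then t = 7/4 is a root, so (4*t − 7) divides it; the quotient is 7*t^3 − 29*t^2 + 206*t − 208.
Continuing, t = 8/7 is a root, so (7*t − 8) is a factor; dividing leaves t^2 − 3*t + 26.
The quadratic t^2 − 3*t + 26 has discriminant −95 < 0 and is irreducible over ℤ.

(4*t − 7)*(7*t − 8)*(t + 1)*(t^2 − 3*t + 26)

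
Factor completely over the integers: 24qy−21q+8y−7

Group as (24qy−21q) + (8y−7) = 3q(8y−7) + (8y−7).
Both groups share the factor (8y−7).

(3q+1)(8y−7)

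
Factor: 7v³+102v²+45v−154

(7v+11)(v+14)(v−1)

By the rational root theorem, v = 1 is a root, giving the factor (v−1) and quotient 7v²+109v+154.
The remaining quadratic factors as (v+14)(7v+11).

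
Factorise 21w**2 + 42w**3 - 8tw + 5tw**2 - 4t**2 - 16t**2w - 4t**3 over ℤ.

Group: 2t(-2t**2 - 11tw - 2t - 14w**2 - 7w) - 3w(-2t**2 - 11tw - 2t - 14w**2 - 7w); both groups contain (-2t**2 - 11tw - 2t - 14w**2 - 7w), so (2t - 3w) is a factor with cofactor -2t**2 - 11tw - 2t - 14w**2 - 7w.
The cofactor groups again: -2t**2 - 11tw - 2t - 14w**2 - 7w = -t(2t + 7w) + (-2w - 1)(2t + 7w); both groups contain (2t + 7w), giving -(t + 2w + 1)(2t + 7w).

-(2t + 7w)(2t - 3w)(t + 2w + 1)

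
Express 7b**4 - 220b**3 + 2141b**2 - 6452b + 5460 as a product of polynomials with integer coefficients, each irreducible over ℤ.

(7b - 10)(b - 13)(b - 14)(b - 3)

Testing divisors of the constant over divisors of the leading coefficient, b = 3 is a root, so (b - 3) divides it; the quotient is 7b**3 - 199b**2 + 1544b - 1820.
Continuing, b = 13 is a root, so (b - 13) is a factor; dividing leaves 7b**2 - 108b + 140.
The remaining quadratic factors as (7b - 10)(b - 14).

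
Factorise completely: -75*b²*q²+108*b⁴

Pull out the common factor 3*b²; 36*b²-25*q² is a difference of squares.

3*b²*(6*b+5*q)*(6*b-5*q)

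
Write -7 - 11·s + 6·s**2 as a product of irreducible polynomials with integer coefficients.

Need a pair with product 6·(-7) = -42 and sum -11: that's 3 and -14.
Split the middle term: 6·s**2 + 3·s - 14·s - 7 = 3·s·(2·s + 1) - 7·(2·s + 1).

(2·s + 1)·(3·s - 7)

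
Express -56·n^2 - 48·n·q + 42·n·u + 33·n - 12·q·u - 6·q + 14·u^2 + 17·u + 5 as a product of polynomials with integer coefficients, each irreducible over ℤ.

Group: -8·n·(7·n + 6·q - 7·u - 5) + (-2·u - 1)·(7·n + 6·q - 7·u - 5); both groups contain (7·n + 6·q - 7·u - 5).

-(7·n + 6·q - 7·u - 5)·(8·n + 2·u + 1)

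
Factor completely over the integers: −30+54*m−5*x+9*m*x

(9*m−5)*(x+6)

Group as (9*m*x+54*m) + (−5*x−30) = 9*m*(x+6) − 5*(x+6).
Both groups share the factor (x+6).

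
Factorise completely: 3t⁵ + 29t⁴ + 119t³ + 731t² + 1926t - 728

(3t - 1)(t + 4)(t + 7)(t² - t + 26)

Trying the rational-root candidates, t = -4 is a root, so (t + 4) divides it; the quotient is 3t⁴ + 17t³ + 51t² + 527t - 182.
Continuing, t = -7 is a root, giving the factor (t + 7) and quotient 3t³ - 4t² + 79t - 26.
Next, t = 1/3 is a root, so (3t - 1) is a factor; dividing leaves t² - t + 26.
The quadratic t² - t + 26 has discriminant -103 < 0 and is irreducible over ℤ.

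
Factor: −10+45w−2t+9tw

(9w−2)(t+5)

Group as (9tw−2t) + (45w−10) = t(9w−2) + 5(9w−2).
Both groups share the factor (9w−2).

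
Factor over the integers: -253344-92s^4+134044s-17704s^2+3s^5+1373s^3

By the rational root theorem, s = 14 is a root, so (s-14) is a factor; dividing leaves 3s^4-50s^3+673s^2-8282s+18096.
Next, s = 8/3 is a root, giving the factor (3s-8) and quotient s^3-14s^2+187s-2262.
Next, s = 13 is a root, so (s-13) is a factor; dividing leaves s^2-s+174.
The quadratic s^2-s+174 has discriminant -695 < 0 and is irreducible over ℤ.

(3s-8)(s-13)(s-14)(s^2-s+174)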